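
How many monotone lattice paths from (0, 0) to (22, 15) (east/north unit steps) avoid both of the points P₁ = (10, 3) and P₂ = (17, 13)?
Number of paths = 6192658982

Inclusion–exclusion. Total paths: C(37, 22) = 9364199760. Through P₁: C(13, 10)·C(24, 12) = 773388616. Through P₂: C(30, 17)·C(7, 5) = 2514956850. Since P₁ is strictly southwest of P₂, a monotone path through both must visit P₁ then P₂; paths through both = C(13, 10)·C(17, 7)·C(7, 5) = 116804688. Avoid both = 9364199760 − 773388616 − 2514956850 + 116804688 = 6192658982.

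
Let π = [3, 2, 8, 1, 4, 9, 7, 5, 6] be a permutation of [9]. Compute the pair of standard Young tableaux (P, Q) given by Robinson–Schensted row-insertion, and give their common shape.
P = [1, 4, 5, 6] / [2, 7, 9] / [3, 8];  Q = [1, 3, 6, 9] / [2, 5, 7] / [4, 8];  common shape = (4, 3, 2)

Row-insert the values π_1, π_2, … into P one at a time, bumping the leftmost entry strictly greater than the inserted value down to the next row. The recording tableau Q records, in position (i, j), the step at which that cell was added to P.
  Insert 3 (step 1): P = [3];  Q = [1]
  Insert 2 (step 2): P = [2] / [3];  Q = [1] / [2]
  Insert 8 (step 3): P = [2, 8] / [3];  Q = [1, 3] / [2]
  Insert 1 (step 4): P = [1, 8] / [2] / [3];  Q = [1, 3] / [2] / [4]
  Insert 4 (step 5): P = [1, 4] / [2, 8] / [3];  Q = [1, 3] / [2, 5] / [4]
  Insert 9 (step 6): P = [1, 4, 9] / [2, 8] / [3];  Q = [1, 3, 6] / [2, 5] / [4]
  Insert 7 (step 7): P = [1, 4, 7] / [2, 8, 9] / [3];  Q = [1, 3, 6] / [2, 5, 7] / [4]
  Insert 5 (step 8): P = [1, 4, 5] / [2, 7, 9] / [3, 8];  Q = [1, 3, 6] / [2, 5, 7] / [4, 8]
  Insert 6 (step 9): P = [1, 4, 5, 6] / [2, 7, 9] / [3, 8];  Q = [1, 3, 6, 9] / [2, 5, 7] / [4, 8]
Final shape: (4, 3, 2).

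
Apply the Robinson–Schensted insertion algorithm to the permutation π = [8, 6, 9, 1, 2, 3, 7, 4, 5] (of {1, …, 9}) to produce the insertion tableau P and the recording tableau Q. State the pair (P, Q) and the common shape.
P = [1, 2, 3, 4, 5] / [6, 7] / [8, 9];  Q = [1, 3, 6, 7, 9] / [2, 5] / [4, 8];  common shape = (5, 2, 2)

Row-insert the values π_1, π_2, … into P one at a time, bumping the leftmost entry strictly greater than the inserted value down to the next row. The recording tableau Q records, in position (i, j), the step at which that cell was added to P.
  Insert 8 (step 1): P = [8];  Q = [1]
  Insert 6 (step 2): P = [6] / [8];  Q = [1] / [2]
  Insert 9 (step 3): P = [6, 9] / [8];  Q = [1, 3] / [2]
  Insert 1 (step 4): P = [1, 9] / [6] / [8];  Q = [1, 3] / [2] / [4]
  Insert 2 (step 5): P = [1, 2] / [6, 9] / [8];  Q = [1, 3] / [2, 5] / [4]
  Insert 3 (step 6): P = [1, 2, 3] / [6, 9] / [8];  Q = [1, 3, 6] / [2, 5] / [4]
  Insert 7 (step 7): P = [1, 2, 3, 7] / [6, 9] / [8];  Q = [1, 3, 6, 7] / [2, 5] / [4]
  Insert 4 (step 8): P = [1, 2, 3, 4] / [6, 7] / [8, 9];  Q = [1, 3, 6, 7] / [2, 5] / [4, 8]
  Insert 5 (step 9): P = [1, 2, 3, 4, 5] / [6, 7] / [8, 9];  Q = [1, 3, 6, 7, 9] / [2, 5] / [4, 8]
Final shape: (5, 2, 2).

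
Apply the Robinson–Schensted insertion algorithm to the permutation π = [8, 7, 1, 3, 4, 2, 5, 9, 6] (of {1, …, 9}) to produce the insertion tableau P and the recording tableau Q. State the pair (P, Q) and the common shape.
P = [1, 2, 4, 5, 6] / [3, 9] / [7] / [8];  Q = [1, 4, 5, 7, 8] / [2, 9] / [3] / [6];  common shape = (5, 2, 1, 1)

Row-insert the values π_1, π_2, … into P one at a time, bumping the leftmost entry strictly greater than the inserted value down to the next row. The recording tableau Q records, in position (i, j), the step at which that cell was added to P.
  Insert 8 (step 1): P = [8];  Q = [1]
  Insert 7 (step 2): P = [7] / [8];  Q = [1] / [2]
  Insert 1 (step 3): P = [1] / [7] / [8];  Q = [1] / [2] / [3]
  Insert 3 (step 4): P = [1, 3] / [7] / [8];  Q = [1, 4] / [2] / [3]
  Insert 4 (step 5): P = [1, 3, 4] / [7] / [8];  Q = [1, 4, 5] / [2] / [3]
  Insert 2 (step 6): P = [1, 2, 4] / [3] / [7] / [8];  Q = [1, 4, 5] / [2] / [3] / [6]
  Insert 5 (step 7): P = [1, 2, 4, 5] / [3] / [7] / [8];  Q = [1, 4, 5, 7] / [2] / [3] / [6]
  Insert 9 (step 8): P = [1, 2, 4, 5, 9] / [3] / [7] / [8];  Q = [1, 4, 5, 7, 8] / [2] / [3] / [6]
  Insert 6 (step 9): P = [1, 2, 4, 5, 6] / [3, 9] / [7] / [8];  Q = [1, 4, 5, 7, 8] / [2, 9] / [3] / [6]
Final shape: (5, 2, 1, 1).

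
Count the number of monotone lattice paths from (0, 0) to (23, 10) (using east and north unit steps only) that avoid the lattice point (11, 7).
Number of paths = 78081120

Total paths from (0, 0) to (23, 10): C(33, 23) = 92561040. Paths through (11, 7): (paths (0, 0) → (11, 7)) × (paths (11, 7) → (23, 10)) = C(18, 11) · C(15, 12) = 31824 · 455 = 14479920. Avoidance count = 92561040 − 14479920 = 78081120.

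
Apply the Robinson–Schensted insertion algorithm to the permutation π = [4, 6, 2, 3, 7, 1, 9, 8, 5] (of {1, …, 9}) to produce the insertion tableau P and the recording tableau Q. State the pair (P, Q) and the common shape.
P = [1, 3, 5, 8] / [2, 6, 7] / [4, 9];  Q = [1, 2, 5, 7] / [3, 4, 8] / [6, 9];  common shape = (4, 3, 2)

Row-insert the values π_1, π_2, … into P one at a time, bumping the leftmost entry strictly greater than the inserted value down to the next row. The recording tableau Q records, in position (i, j), the step at which that cell was added to P.
  Insert 4 (step 1): P = [4];  Q = [1]
  Insert 6 (step 2): P = [4, 6];  Q = [1, 2]
  Insert 2 (step 3): P = [2, 6] / [4];  Q = [1, 2] / [3]
  Insert 3 (step 4): P = [2, 3] / [4, 6];  Q = [1, 2] / [3, 4]
  Insert 7 (step 5): P = [2, 3, 7] / [4, 6];  Q = [1, 2, 5] / [3, 4]
  Insert 1 (step 6): P = [1, 3, 7] / [2, 6] / [4];  Q = [1, 2, 5] / [3, 4] / [6]
  Insert 9 (step 7): P = [1, 3, 7, 9] / [2, 6] / [4];  Q = [1, 2, 5, 7] / [3, 4] / [6]
  Insert 8 (step 8): P = [1, 3, 7, 8] / [2, 6, 9] / [4];  Q = [1, 2, 5, 7] / [3, 4, 8] / [6]
  Insert 5 (step 9): P = [1, 3, 5, 8] / [2, 6, 7] / [4, 9];  Q = [1, 2, 5, 7] / [3, 4, 8] / [6, 9]
Final shape: (4, 3, 2).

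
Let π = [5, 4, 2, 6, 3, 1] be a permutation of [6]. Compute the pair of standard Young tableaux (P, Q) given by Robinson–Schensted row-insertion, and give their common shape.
P = [1, 3] / [2, 6] / [4] / [5];  Q = [1, 4] / [2, 5] / [3] / [6];  common shape = (2, 2, 1, 1)

Row-insert the values π_1, π_2, … into P one at a time, bumping the leftmost entry strictly greater than the inserted value down to the next row. The recording tableau Q records, in position (i, j), the step at which that cell was added to P.
  Insert 5 (step 1): P = [5];  Q = [1]
  Insert 4 (step 2): P = [4] / [5];  Q = [1] / [2]
  Insert 2 (step 3): P = [2] / [4] / [5];  Q = [1] / [2] / [3]
  Insert 6 (step 4): P = [2, 6] / [4] / [5];  Q = [1, 4] / [2] / [3]
  Insert 3 (step 5): P = [2, 3] / [4, 6] / [5];  Q = [1, 4] / [2, 5] / [3]
  Insert 1 (step 6): P = [1, 3] / [2, 6] / [4] / [5];  Q = [1, 4] / [2, 5] / [3] / [6]
Final shape: (2, 2, 1, 1).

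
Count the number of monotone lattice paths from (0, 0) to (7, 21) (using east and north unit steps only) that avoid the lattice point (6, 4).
Number of paths = 1180260

Total paths from (0, 0) to (7, 21): C(28, 7) = 1184040. Paths through (6, 4): (paths (0, 0) → (6, 4)) × (paths (6, 4) → (7, 21)) = C(10, 6) · C(18, 1) = 210 · 18 = 3780. Avoidance count = 1184040 − 3780 = 1180260.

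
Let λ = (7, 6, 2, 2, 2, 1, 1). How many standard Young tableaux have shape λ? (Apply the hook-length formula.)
# SYT of shape (7, 6, 2, 2, 2, 1, 1) = 358956360

Hook-length formula: f^λ = n! / Π hook(c), product over all cells c of the Young diagram. For λ = (7, 6, 2, 2, 2, 1, 1), n = 21 boxes. Hook lengths by row (left-to-right, top-to-bottom): [13, 10, 6, 5, 4, 3, 1]; [11, 8, 4, 3, 2, 1]; [6, 3]; [5, 2]; [4, 1]; [2]; [1]. Product of hooks = 142331904000. So f^λ = 21! / 142331904000 = 51090942171709440000 / 142331904000 = 358956360.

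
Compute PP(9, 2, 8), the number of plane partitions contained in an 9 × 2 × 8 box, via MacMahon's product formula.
PP(9, 2, 8) = 118195220

Evaluate the triple product over i = 1..9, j = 1..2, k = 1..8. The factors are (2/1) · (3/2) · (4/3) · (5/4) · (6/5) · (7/6) · (8/7) · (9/8) · … (144 factors total). The numerators and denominators telescope so the product is an integer; carrying out the multiplication exactly gives PP(9, 2, 8) = 118195220.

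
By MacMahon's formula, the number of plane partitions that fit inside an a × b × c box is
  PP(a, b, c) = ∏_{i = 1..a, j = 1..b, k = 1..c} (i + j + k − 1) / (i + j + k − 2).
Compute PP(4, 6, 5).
PP(4, 6, 5) = 133613766

Evaluate the triple product over i = 1..4, j = 1..6, k = 1..5. The factors are (2/1) · (3/2) · (4/3) · (5/4) · (6/5) · (3/2) · (4/3) · (5/4) · … (120 factors total). The numerators and denominators telescope so the product is an integer; carrying out the multiplication exactly gives PP(4, 6, 5) = 133613766.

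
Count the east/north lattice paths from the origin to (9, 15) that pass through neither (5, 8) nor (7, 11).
Number of paths = 598484

Inclusion–exclusion. Total paths: C(24, 9) = 1307504. Through P₁: C(13, 5)·C(11, 4) = 424710. Through P₂: C(18, 7)·C(6, 2) = 477360. Since P₁ is strictly southwest of P₂, a monotone path through both must visit P₁ then P₂; paths through both = C(13, 5)·C(5, 2)·C(6, 2) = 193050. Avoid both = 1307504 − 424710 − 477360 + 193050 = 598484.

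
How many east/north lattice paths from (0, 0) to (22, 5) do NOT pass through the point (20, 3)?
Number of paths = 70104

Total paths from (0, 0) to (22, 5): C(27, 22) = 80730. Paths through (20, 3): (paths (0, 0) → (20, 3)) × (paths (20, 3) → (22, 5)) = C(23, 20) · C(4, 2) = 1771 · 6 = 10626. Avoidance count = 80730 − 10626 = 70104.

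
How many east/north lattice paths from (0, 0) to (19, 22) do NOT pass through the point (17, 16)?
Number of paths = 211992183120

Total paths from (0, 0) to (19, 22): C(41, 19) = 244662670200. Paths through (17, 16): (paths (0, 0) → (17, 16)) × (paths (17, 16) → (19, 22)) = C(33, 17) · C(8, 2) = 1166803110 · 28 = 32670487080. Avoidance count = 244662670200 − 32670487080 = 211992183120.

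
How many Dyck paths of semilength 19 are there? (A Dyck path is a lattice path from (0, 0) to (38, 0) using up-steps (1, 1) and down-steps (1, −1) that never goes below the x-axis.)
C_19 = 1767263190

These Dyck paths are counted by the Catalan number C_n = (1/(n + 1)) · C(2n, n). For n = 19: C_19 = (1/20) · C(38, 19) = 35345263800/20 = 1767263190.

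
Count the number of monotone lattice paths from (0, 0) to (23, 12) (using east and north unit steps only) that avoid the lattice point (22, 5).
Number of paths = 833805960

Total paths from (0, 0) to (23, 12): C(35, 23) = 834451800. Paths through (22, 5): (paths (0, 0) → (22, 5)) × (paths (22, 5) → (23, 12)) = C(27, 22) · C(8, 1) = 80730 · 8 = 645840. Avoidance count = 834451800 − 645840 = 833805960.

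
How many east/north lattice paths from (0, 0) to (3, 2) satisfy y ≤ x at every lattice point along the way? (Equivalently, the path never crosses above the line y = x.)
Number of paths = 5

By the reflection principle (André's argument), the number of monotone paths to (3, 2) with n ≤ m that never go above y = x is C(5, 3) − C(5, 4) = 10 − 5 = 5.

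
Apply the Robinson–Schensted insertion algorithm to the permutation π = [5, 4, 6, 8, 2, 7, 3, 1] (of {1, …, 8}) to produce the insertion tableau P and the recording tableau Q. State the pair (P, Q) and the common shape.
P = [1, 3, 7] / [2, 6] / [4, 8] / [5];  Q = [1, 3, 4] / [2, 6] / [5, 7] / [8];  common shape = (3, 2, 2, 1)

Row-insert the values π_1, π_2, … into P one at a time, bumping the leftmost entry strictly greater than the inserted value down to the next row. The recording tableau Q records, in position (i, j), the step at which that cell was added to P.
  Insert 5 (step 1): P = [5];  Q = [1]
  Insert 4 (step 2): P = [4] / [5];  Q = [1] / [2]
  Insert 6 (step 3): P = [4, 6] / [5];  Q = [1, 3] / [2]
  Insert 8 (step 4): P = [4, 6, 8] / [5];  Q = [1, 3, 4] / [2]
  Insert 2 (step 5): P = [2, 6, 8] / [4] / [5];  Q = [1, 3, 4] / [2] / [5]
  Insert 7 (step 6): P = [2, 6, 7] / [4, 8] / [5];  Q = [1, 3, 4] / [2, 6] / [5]
  Insert 3 (step 7): P = [2, 3, 7] / [4, 6] / [5, 8];  Q = [1, 3, 4] / [2, 6] / [5, 7]
  Insert 1 (step 8): P = [1, 3, 7] / [2, 6] / [4, 8] / [5];  Q = [1, 3, 4] / [2, 6] / [5, 7] / [8]
Final shape: (3, 2, 2, 1).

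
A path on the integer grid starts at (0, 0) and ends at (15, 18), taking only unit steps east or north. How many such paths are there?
Number of paths = 1037158320

A monotone lattice path from (0, 0) to (15, 18) consists of 15 east steps and 18 north steps in some order, so it is determined by which 15 of the 33 steps are east. The count is C(33, 15) = 1037158320.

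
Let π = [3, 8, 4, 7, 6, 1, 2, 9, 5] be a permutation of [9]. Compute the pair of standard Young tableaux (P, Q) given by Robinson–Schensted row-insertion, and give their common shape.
P = [1, 2, 5, 9] / [3, 4, 6] / [7] / [8];  Q = [1, 2, 4, 8] / [3, 7, 9] / [5] / [6];  common shape = (4, 3, 1, 1)

Row-insert the values π_1, π_2, … into P one at a time, bumping the leftmost entry strictly greater than the inserted value down to the next row. The recording tableau Q records, in position (i, j), the step at which that cell was added to P.
  Insert 3 (step 1): P = [3];  Q = [1]
  Insert 8 (step 2): P = [3, 8];  Q = [1, 2]
  Insert 4 (step 3): P = [3, 4] / [8];  Q = [1, 2] / [3]
  Insert 7 (step 4): P = [3, 4, 7] / [8];  Q = [1, 2, 4] / [3]
  Insert 6 (step 5): P = [3, 4, 6] / [7] / [8];  Q = [1, 2, 4] / [3] / [5]
  Insert 1 (step 6): P = [1, 4, 6] / [3] / [7] / [8];  Q = [1, 2, 4] / [3] / [5] / [6]
  Insert 2 (step 7): P = [1, 2, 6] / [3, 4] / [7] / [8];  Q = [1, 2, 4] / [3, 7] / [5] / [6]
  Insert 9 (step 8): P = [1, 2, 6, 9] / [3, 4] / [7] / [8];  Q = [1, 2, 4, 8] / [3, 7] / [5] / [6]
  Insert 5 (step 9): P = [1, 2, 5, 9] / [3, 4, 6] / [7] / [8];  Q = [1, 2, 4, 8] / [3, 7, 9] / [5] / [6]
Final shape: (4, 3, 1, 1).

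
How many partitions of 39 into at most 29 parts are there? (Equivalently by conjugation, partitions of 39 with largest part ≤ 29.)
p(39, parts ≤ 29) = 31088

Use the recurrence p(n, m) = p(n, m−1) + p(n−m, m): either the largest part is < m (count p(n, m−1)) or the largest part is exactly m (remove one copy of m, count p(n−m, m)). With p(0, ·) = 1 this gives p(39, parts ≤ 29) = 31088. (By conjugating Young diagrams, this also counts partitions of 39 into at most 29 parts.)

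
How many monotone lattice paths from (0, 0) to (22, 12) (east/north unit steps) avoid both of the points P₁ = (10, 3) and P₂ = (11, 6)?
Number of paths = 325282828

Inclusion–exclusion. Total paths: C(34, 22) = 548354040. Through P₁: C(13, 10)·C(21, 12) = 84063980. Through P₂: C(17, 11)·C(17, 11) = 153165376. Since P₁ is strictly southwest of P₂, a monotone path through both must visit P₁ then P₂; paths through both = C(13, 10)·C(4, 1)·C(17, 11) = 14158144. Avoid both = 548354040 − 84063980 − 153165376 + 14158144 = 325282828.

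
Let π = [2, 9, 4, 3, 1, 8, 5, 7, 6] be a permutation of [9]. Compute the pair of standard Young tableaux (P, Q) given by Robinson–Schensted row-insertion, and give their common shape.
P = [1, 3, 5, 6] / [2, 7] / [4, 8] / [9];  Q = [1, 2, 6, 8] / [3, 7] / [4, 9] / [5];  common shape = (4, 2, 2, 1)

Row-insert the values π_1, π_2, … into P one at a time, bumping the leftmost entry strictly greater than the inserted value down to the next row. The recording tableau Q records, in position (i, j), the step at which that cell was added to P.
  Insert 2 (step 1): P = [2];  Q = [1]
  Insert 9 (step 2): P = [2, 9];  Q = [1, 2]
  Insert 4 (step 3): P = [2, 4] / [9];  Q = [1, 2] / [3]
  Insert 3 (step 4): P = [2, 3] / [4] / [9];  Q = [1, 2] / [3] / [4]
  Insert 1 (step 5): P = [1, 3] / [2] / [4] / [9];  Q = [1, 2] / [3] / [4] / [5]
  Insert 8 (step 6): P = [1, 3, 8] / [2] / [4] / [9];  Q = [1, 2, 6] / [3] / [4] / [5]
  Insert 5 (step 7): P = [1, 3, 5] / [2, 8] / [4] / [9];  Q = [1, 2, 6] / [3, 7] / [4] / [5]
  Insert 7 (step 8): P = [1, 3, 5, 7] / [2, 8] / [4] / [9];  Q = [1, 2, 6, 8] / [3, 7] / [4] / [5]
  Insert 6 (step 9): P = [1, 3, 5, 6] / [2, 7] / [4, 8] / [9];  Q = [1, 2, 6, 8] / [3, 7] / [4, 9] / [5]
Final shape: (4, 2, 2, 1).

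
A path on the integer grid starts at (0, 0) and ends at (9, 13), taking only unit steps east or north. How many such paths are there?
Number of paths = 497420

A monotone lattice path from (0, 0) to (9, 13) consists of 9 east steps and 13 north steps in some order, so it is determined by which 9 of the 22 steps are east. The count is C(22, 9) = 497420.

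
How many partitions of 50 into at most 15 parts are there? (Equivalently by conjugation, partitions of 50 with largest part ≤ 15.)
p(50, parts ≤ 15) = 140587

Use the recurrence p(n, m) = p(n, m−1) + p(n−m, m): either the largest part is < m (count p(n, m−1)) or the largest part is exactly m (remove one copy of m, count p(n−m, m)). With p(0, ·) = 1 this gives p(50, parts ≤ 15) = 140587. (By conjugating Young diagrams, this also counts partitions of 50 into at most 15 parts.)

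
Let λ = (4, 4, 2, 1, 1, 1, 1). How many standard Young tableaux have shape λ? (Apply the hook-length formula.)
# SYT of shape (4, 4, 2, 1, 1, 1, 1) = 28028

Hook-length formula: f^λ = n! / Π hook(c), product over all cells c of the Young diagram. For λ = (4, 4, 2, 1, 1, 1, 1), n = 14 boxes. Hook lengths by row (left-to-right, top-to-bottom): [10, 5, 3, 2]; [9, 4, 2, 1]; [6, 1]; [4]; [3]; [2]; [1]. Product of hooks = 3110400. So f^λ = 14! / 3110400 = 87178291200 / 3110400 = 28028.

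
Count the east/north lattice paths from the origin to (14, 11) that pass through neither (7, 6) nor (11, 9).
Number of paths = 2019328

Inclusion–exclusion. Total paths: C(25, 14) = 4457400. Through P₁: C(13, 7)·C(12, 7) = 1359072. Through P₂: C(20, 11)·C(5, 3) = 1679600. Since P₁ is strictly southwest of P₂, a monotone path through both must visit P₁ then P₂; paths through both = C(13, 7)·C(7, 4)·C(5, 3) = 600600. Avoid both = 4457400 − 1359072 − 1679600 + 600600 = 2019328.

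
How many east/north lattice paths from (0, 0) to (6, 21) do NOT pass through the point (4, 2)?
Number of paths = 292860

Total paths from (0, 0) to (6, 21): C(27, 6) = 296010. Paths through (4, 2): (paths (0, 0) → (4, 2)) × (paths (4, 2) → (6, 21)) = C(6, 4) · C(21, 2) = 15 · 210 = 3150. Avoidance count = 296010 − 3150 = 292860.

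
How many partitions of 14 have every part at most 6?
p(14, parts ≤ 6) = 90

Partitions of 14 with all parts ≤ 6: 6+6+2, 6+6+1+1, 6+5+3, 6+5+2+1, 6+5+1+1+1, 6+4+4, 6+4+3+1, 6+4+2+2, 6+4+2+1+1, 6+4+1+1+1+1, 6+3+3+2, 6+3+3+1+1, 6+3+2+2+1, 6+3+2+1+1+1, 6+3+1+1+1+1+1, 6+2+2+2+2, 6+2+2+2+1+1, 6+2+2+1+1+1+1, 6+2+1+1+1+1+1+1, 6+1+1+1+1+1+1+1+1, 5+5+4, 5+5+3+1, 5+5+2+2, 5+5+2+1+1, 5+5+1+1+1+1, 5+4+4+1, 5+4+3+2, 5+4+3+1+1, 5+4+2+2+1, 5+4+2+1+1+1, … (90 total). Count = 90.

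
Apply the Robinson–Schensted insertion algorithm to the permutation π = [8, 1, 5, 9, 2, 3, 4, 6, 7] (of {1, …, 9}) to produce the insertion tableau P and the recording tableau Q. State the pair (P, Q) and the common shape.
P = [1, 2, 3, 4, 6, 7] / [5, 9] / [8];  Q = [1, 3, 4, 7, 8, 9] / [2, 6] / [5];  common shape = (6, 2, 1)

Row-insert the values π_1, π_2, … into P one at a time, bumping the leftmost entry strictly greater than the inserted value down to the next row. The recording tableau Q records, in position (i, j), the step at which that cell was added to P.
  Insert 8 (step 1): P = [8];  Q = [1]
  Insert 1 (step 2): P = [1] / [8];  Q = [1] / [2]
  Insert 5 (step 3): P = [1, 5] / [8];  Q = [1, 3] / [2]
  Insert 9 (step 4): P = [1, 5, 9] / [8];  Q = [1, 3, 4] / [2]
  Insert 2 (step 5): P = [1, 2, 9] / [5] / [8];  Q = [1, 3, 4] / [2] / [5]
  Insert 3 (step 6): P = [1, 2, 3] / [5, 9] / [8];  Q = [1, 3, 4] / [2, 6] / [5]
  Insert 4 (step 7): P = [1, 2, 3, 4] / [5, 9] / [8];  Q = [1, 3, 4, 7] / [2, 6] / [5]
  Insert 6 (step 8): P = [1, 2, 3, 4, 6] / [5, 9] / [8];  Q = [1, 3, 4, 7, 8] / [2, 6] / [5]
  Insert 7 (step 9): P = [1, 2, 3, 4, 6, 7] / [5, 9] / [8];  Q = [1, 3, 4, 7, 8, 9] / [2, 6] / [5]
Final shape: (6, 2, 1).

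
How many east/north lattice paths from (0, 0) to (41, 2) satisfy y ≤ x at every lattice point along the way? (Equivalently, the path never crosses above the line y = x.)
Number of paths = 860

By the reflection principle (André's argument), the number of monotone paths to (41, 2) with n ≤ m that never go above y = x is C(43, 41) − C(43, 42) = 903 − 43 = 860.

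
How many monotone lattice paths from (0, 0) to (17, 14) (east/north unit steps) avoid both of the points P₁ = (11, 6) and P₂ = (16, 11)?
Number of paths = 188340825

Inclusion–exclusion. Total paths: C(31, 17) = 265182525. Through P₁: C(17, 11)·C(14, 6) = 37165128. Through P₂: C(27, 16)·C(4, 1) = 52151580. Since P₁ is strictly southwest of P₂, a monotone path through both must visit P₁ then P₂; paths through both = C(17, 11)·C(10, 5)·C(4, 1) = 12475008. Avoid both = 265182525 − 37165128 − 52151580 + 12475008 = 188340825.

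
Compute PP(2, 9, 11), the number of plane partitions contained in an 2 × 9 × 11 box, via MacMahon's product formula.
PP(2, 9, 11) = 4936848280

Evaluate the triple product over i = 1..2, j = 1..9, k = 1..11. The factors are (2/1) · (3/2) · (4/3) · (5/4) · (6/5) · (7/6) · (8/7) · (9/8) · … (198 factors total). The numerators and denominators telescope so the product is an integer; carrying out the multiplication exactly gives PP(2, 9, 11) = 4936848280.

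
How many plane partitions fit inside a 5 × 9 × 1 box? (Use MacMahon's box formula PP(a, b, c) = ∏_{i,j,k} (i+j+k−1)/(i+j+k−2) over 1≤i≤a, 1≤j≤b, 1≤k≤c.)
PP(5, 9, 1) = 2002

Evaluate the triple product over i = 1..5, j = 1..9, k = 1..1. The factors are (2/1) · (3/2) · (4/3) · (5/4) · (6/5) · (7/6) · (8/7) · (9/8) · … (45 factors total). The numerators and denominators telescope so the product is an integer; carrying out the multiplication exactly gives PP(5, 9, 1) = 2002.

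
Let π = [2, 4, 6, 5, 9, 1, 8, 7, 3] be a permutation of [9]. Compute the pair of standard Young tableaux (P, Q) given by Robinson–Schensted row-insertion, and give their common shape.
P = [1, 3, 5, 7] / [2, 4] / [6, 8] / [9];  Q = [1, 2, 3, 5] / [4, 7] / [6, 8] / [9];  common shape = (4, 2, 2, 1)

Row-insert the values π_1, π_2, … into P one at a time, bumping the leftmost entry strictly greater than the inserted value down to the next row. The recording tableau Q records, in position (i, j), the step at which that cell was added to P.
  Insert 2 (step 1): P = [2];  Q = [1]
  Insert 4 (step 2): P = [2, 4];  Q = [1, 2]
  Insert 6 (step 3): P = [2, 4, 6];  Q = [1, 2, 3]
  Insert 5 (step 4): P = [2, 4, 5] / [6];  Q = [1, 2, 3] / [4]
  Insert 9 (step 5): P = [2, 4, 5, 9] / [6];  Q = [1, 2, 3, 5] / [4]
  Insert 1 (step 6): P = [1, 4, 5, 9] / [2] / [6];  Q = [1, 2, 3, 5] / [4] / [6]
  Insert 8 (step 7): P = [1, 4, 5, 8] / [2, 9] / [6];  Q = [1, 2, 3, 5] / [4, 7] / [6]
  Insert 7 (step 8): P = [1, 4, 5, 7] / [2, 8] / [6, 9];  Q = [1, 2, 3, 5] / [4, 7] / [6, 8]
  Insert 3 (step 9): P = [1, 3, 5, 7] / [2, 4] / [6, 8] / [9];  Q = [1, 2, 3, 5] / [4, 7] / [6, 8] / [9]
Final shape: (4, 2, 2, 1).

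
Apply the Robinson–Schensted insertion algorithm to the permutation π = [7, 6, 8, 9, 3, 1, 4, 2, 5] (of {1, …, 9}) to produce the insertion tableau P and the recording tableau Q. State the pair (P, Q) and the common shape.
P = [1, 2, 5] / [3, 4, 9] / [6, 8] / [7];  Q = [1, 3, 4] / [2, 7, 9] / [5, 8] / [6];  common shape = (3, 3, 2, 1)

Row-insert the values π_1, π_2, … into P one at a time, bumping the leftmost entry strictly greater than the inserted value down to the next row. The recording tableau Q records, in position (i, j), the step at which that cell was added to P.
  Insert 7 (step 1): P = [7];  Q = [1]
  Insert 6 (step 2): P = [6] / [7];  Q = [1] / [2]
  Insert 8 (step 3): P = [6, 8] / [7];  Q = [1, 3] / [2]
  Insert 9 (step 4): P = [6, 8, 9] / [7];  Q = [1, 3, 4] / [2]
  Insert 3 (step 5): P = [3, 8, 9] / [6] / [7];  Q = [1, 3, 4] / [2] / [5]
  Insert 1 (step 6): P = [1, 8, 9] / [3] / [6] / [7];  Q = [1, 3, 4] / [2] / [5] / [6]
  Insert 4 (step 7): P = [1, 4, 9] / [3, 8] / [6] / [7];  Q = [1, 3, 4] / [2, 7] / [5] / [6]
  Insert 2 (step 8): P = [1, 2, 9] / [3, 4] / [6, 8] / [7];  Q = [1, 3, 4] / [2, 7] / [5, 8] / [6]
  Insert 5 (step 9): P = [1, 2, 5] / [3, 4, 9] / [6, 8] / [7];  Q = [1, 3, 4] / [2, 7, 9] / [5, 8] / [6]
Final shape: (3, 3, 2, 1).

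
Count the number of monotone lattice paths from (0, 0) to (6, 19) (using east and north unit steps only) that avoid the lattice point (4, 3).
Number of paths = 171745

Total paths from (0, 0) to (6, 19): C(25, 6) = 177100. Paths through (4, 3): (paths (0, 0) → (4, 3)) × (paths (4, 3) → (6, 19)) = C(7, 4) · C(18, 2) = 35 · 153 = 5355. Avoidance count = 177100 − 5355 = 171745.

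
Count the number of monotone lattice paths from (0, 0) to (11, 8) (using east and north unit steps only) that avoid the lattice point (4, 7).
Number of paths = 72942

Total paths from (0, 0) to (11, 8): C(19, 11) = 75582. Paths through (4, 7): (paths (0, 0) → (4, 7)) × (paths (4, 7) → (11, 8)) = C(11, 4) · C(8, 7) = 330 · 8 = 2640. Avoidance count = 75582 − 2640 = 72942.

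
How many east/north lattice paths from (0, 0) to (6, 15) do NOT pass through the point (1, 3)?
Number of paths = 29512

Total paths from (0, 0) to (6, 15): C(21, 6) = 54264. Paths through (1, 3): (paths (0, 0) → (1, 3)) × (paths (1, 3) → (6, 15)) = C(4, 1) · C(17, 5) = 4 · 6188 = 24752. Avoidance count = 54264 − 24752 = 29512.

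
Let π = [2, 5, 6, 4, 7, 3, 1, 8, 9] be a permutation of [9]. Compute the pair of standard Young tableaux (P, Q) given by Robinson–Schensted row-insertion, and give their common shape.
P = [1, 3, 6, 7, 8, 9] / [2] / [4] / [5];  Q = [1, 2, 3, 5, 8, 9] / [4] / [6] / [7];  common shape = (6, 1, 1, 1)

Row-insert the values π_1, π_2, … into P one at a time, bumping the leftmost entry strictly greater than the inserted value down to the next row. The recording tableau Q records, in position (i, j), the step at which that cell was added to P.
  Insert 2 (step 1): P = [2];  Q = [1]
  Insert 5 (step 2): P = [2, 5];  Q = [1, 2]
  Insert 6 (step 3): P = [2, 5, 6];  Q = [1, 2, 3]
  Insert 4 (step 4): P = [2, 4, 6] / [5];  Q = [1, 2, 3] / [4]
  Insert 7 (step 5): P = [2, 4, 6, 7] / [5];  Q = [1, 2, 3, 5] / [4]
  Insert 3 (step 6): P = [2, 3, 6, 7] / [4] / [5];  Q = [1, 2, 3, 5] / [4] / [6]
  Insert 1 (step 7): P = [1, 3, 6, 7] / [2] / [4] / [5];  Q = [1, 2, 3, 5] / [4] / [6] / [7]
  Insert 8 (step 8): P = [1, 3, 6, 7, 8] / [2] / [4] / [5];  Q = [1, 2, 3, 5, 8] / [4] / [6] / [7]
  Insert 9 (step 9): P = [1, 3, 6, 7, 8, 9] / [2] / [4] / [5];  Q = [1, 2, 3, 5, 8, 9] / [4] / [6] / [7]
Final shape: (6, 1, 1, 1).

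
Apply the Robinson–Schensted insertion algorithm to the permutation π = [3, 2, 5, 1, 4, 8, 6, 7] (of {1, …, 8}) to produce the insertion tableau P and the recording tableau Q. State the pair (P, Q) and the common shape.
P = [1, 4, 6, 7] / [2, 5, 8] / [3];  Q = [1, 3, 6, 8] / [2, 5, 7] / [4];  common shape = (4, 3, 1)

Row-insert the values π_1, π_2, … into P one at a time, bumping the leftmost entry strictly greater than the inserted value down to the next row. The recording tableau Q records, in position (i, j), the step at which that cell was added to P.
  Insert 3 (step 1): P = [3];  Q = [1]
  Insert 2 (step 2): P = [2] / [3];  Q = [1] / [2]
  Insert 5 (step 3): P = [2, 5] / [3];  Q = [1, 3] / [2]
  Insert 1 (step 4): P = [1, 5] / [2] / [3];  Q = [1, 3] / [2] / [4]
  Insert 4 (step 5): P = [1, 4] / [2, 5] / [3];  Q = [1, 3] / [2, 5] / [4]
  Insert 8 (step 6): P = [1, 4, 8] / [2, 5] / [3];  Q = [1, 3, 6] / [2, 5] / [4]
  Insert 6 (step 7): P = [1, 4, 6] / [2, 5, 8] / [3];  Q = [1, 3, 6] / [2, 5, 7] / [4]
  Insert 7 (step 8): P = [1, 4, 6, 7] / [2, 5, 8] / [3];  Q = [1, 3, 6, 8] / [2, 5, 7] / [4]
Final shape: (4, 3, 1).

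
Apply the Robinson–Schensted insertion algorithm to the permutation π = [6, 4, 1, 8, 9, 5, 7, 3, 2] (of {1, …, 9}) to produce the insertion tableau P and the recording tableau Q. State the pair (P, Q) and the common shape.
P = [1, 2, 7] / [3, 5, 9] / [4, 8] / [6];  Q = [1, 4, 5] / [2, 6, 7] / [3, 8] / [9];  common shape = (3, 3, 2, 1)

Row-insert the values π_1, π_2, … into P one at a time, bumping the leftmost entry strictly greater than the inserted value down to the next row. The recording tableau Q records, in position (i, j), the step at which that cell was added to P.
  Insert 6 (step 1): P = [6];  Q = [1]
  Insert 4 (step 2): P = [4] / [6];  Q = [1] / [2]
  Insert 1 (step 3): P = [1] / [4] / [6];  Q = [1] / [2] / [3]
  Insert 8 (step 4): P = [1, 8] / [4] / [6];  Q = [1, 4] / [2] / [3]
  Insert 9 (step 5): P = [1, 8, 9] / [4] / [6];  Q = [1, 4, 5] / [2] / [3]
  Insert 5 (step 6): P = [1, 5, 9] / [4, 8] / [6];  Q = [1, 4, 5] / [2, 6] / [3]
  Insert 7 (step 7): P = [1, 5, 7] / [4, 8, 9] / [6];  Q = [1, 4, 5] / [2, 6, 7] / [3]
  Insert 3 (step 8): P = [1, 3, 7] / [4, 5, 9] / [6, 8];  Q = [1, 4, 5] / [2, 6, 7] / [3, 8]
  Insert 2 (step 9): P = [1, 2, 7] / [3, 5, 9] / [4, 8] / [6];  Q = [1, 4, 5] / [2, 6, 7] / [3, 8] / [9]
Final shape: (3, 3, 2, 1).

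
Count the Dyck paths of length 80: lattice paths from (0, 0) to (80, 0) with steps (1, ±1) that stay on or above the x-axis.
C_40 = 2622127042276492108820

These Dyck paths are counted by the Catalan number C_n = (1/(n + 1)) · C(2n, n). For n = 40: C_40 = (1/41) · C(80, 40) = 107507208733336176461620/41 = 2622127042276492108820.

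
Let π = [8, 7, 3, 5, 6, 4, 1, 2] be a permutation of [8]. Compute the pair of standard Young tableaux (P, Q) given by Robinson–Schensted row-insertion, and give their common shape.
P = [1, 2, 6] / [3, 4] / [5] / [7] / [8];  Q = [1, 4, 5] / [2, 8] / [3] / [6] / [7];  common shape = (3, 2, 1, 1, 1)

Row-insert the values π_1, π_2, … into P one at a time, bumping the leftmost entry strictly greater than the inserted value down to the next row. The recording tableau Q records, in position (i, j), the step at which that cell was added to P.
  Insert 8 (step 1): P = [8];  Q = [1]
  Insert 7 (step 2): P = [7] / [8];  Q = [1] / [2]
  Insert 3 (step 3): P = [3] / [7] / [8];  Q = [1] / [2] / [3]
  Insert 5 (step 4): P = [3, 5] / [7] / [8];  Q = [1, 4] / [2] / [3]
  Insert 6 (step 5): P = [3, 5, 6] / [7] / [8];  Q = [1, 4, 5] / [2] / [3]
  Insert 4 (step 6): P = [3, 4, 6] / [5] / [7] / [8];  Q = [1, 4, 5] / [2] / [3] / [6]
  Insert 1 (step 7): P = [1, 4, 6] / [3] / [5] / [7] / [8];  Q = [1, 4, 5] / [2] / [3] / [6] / [7]
  Insert 2 (step 8): P = [1, 2, 6] / [3, 4] / [5] / [7] / [8];  Q = [1, 4, 5] / [2, 8] / [3] / [6] / [7]
Final shape: (3, 2, 1, 1, 1).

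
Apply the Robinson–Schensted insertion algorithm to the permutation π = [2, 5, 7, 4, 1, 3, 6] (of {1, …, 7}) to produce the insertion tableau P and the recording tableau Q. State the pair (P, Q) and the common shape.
P = [1, 3, 6] / [2, 4, 7] / [5];  Q = [1, 2, 3] / [4, 6, 7] / [5];  common shape = (3, 3, 1)

Row-insert the values π_1, π_2, … into P one at a time, bumping the leftmost entry strictly greater than the inserted value down to the next row. The recording tableau Q records, in position (i, j), the step at which that cell was added to P.
  Insert 2 (step 1): P = [2];  Q = [1]
  Insert 5 (step 2): P = [2, 5];  Q = [1, 2]
  Insert 7 (step 3): P = [2, 5, 7];  Q = [1, 2, 3]
  Insert 4 (step 4): P = [2, 4, 7] / [5];  Q = [1, 2, 3] / [4]
  Insert 1 (step 5): P = [1, 4, 7] / [2] / [5];  Q = [1, 2, 3] / [4] / [5]
  Insert 3 (step 6): P = [1, 3, 7] / [2, 4] / [5];  Q = [1, 2, 3] / [4, 6] / [5]
  Insert 6 (step 7): P = [1, 3, 6] / [2, 4, 7] / [5];  Q = [1, 2, 3] / [4, 6, 7] / [5]
Final shape: (3, 3, 1).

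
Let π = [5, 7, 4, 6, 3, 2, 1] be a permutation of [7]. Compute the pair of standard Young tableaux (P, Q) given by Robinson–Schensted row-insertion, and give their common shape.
P = [1, 6] / [2, 7] / [3] / [4] / [5];  Q = [1, 2] / [3, 4] / [5] / [6] / [7];  common shape = (2, 2, 1, 1, 1)

Row-insert the values π_1, π_2, … into P one at a time, bumping the leftmost entry strictly greater than the inserted value down to the next row. The recording tableau Q records, in position (i, j), the step at which that cell was added to P.
  Insert 5 (step 1): P = [5];  Q = [1]
  Insert 7 (step 2): P = [5, 7];  Q = [1, 2]
  Insert 4 (step 3): P = [4, 7] / [5];  Q = [1, 2] / [3]
  Insert 6 (step 4): P = [4, 6] / [5, 7];  Q = [1, 2] / [3, 4]
  Insert 3 (step 5): P = [3, 6] / [4, 7] / [5];  Q = [1, 2] / [3, 4] / [5]
  Insert 2 (step 6): P = [2, 6] / [3, 7] / [4] / [5];  Q = [1, 2] / [3, 4] / [5] / [6]
  Insert 1 (step 7): P = [1, 6] / [2, 7] / [3] / [4] / [5];  Q = [1, 2] / [3, 4] / [5] / [6] / [7]
Final shape: (2, 2, 1, 1, 1).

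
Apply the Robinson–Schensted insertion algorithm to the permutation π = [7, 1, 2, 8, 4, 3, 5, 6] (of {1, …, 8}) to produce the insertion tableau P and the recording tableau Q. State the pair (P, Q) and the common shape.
P = [1, 2, 3, 5, 6] / [4, 8] / [7];  Q = [1, 3, 4, 7, 8] / [2, 5] / [6];  common shape = (5, 2, 1)

Row-insert the values π_1, π_2, … into P one at a time, bumping the leftmost entry strictly greater than the inserted value down to the next row. The recording tableau Q records, in position (i, j), the step at which that cell was added to P.
  Insert 7 (step 1): P = [7];  Q = [1]
  Insert 1 (step 2): P = [1] / [7];  Q = [1] / [2]
  Insert 2 (step 3): P = [1, 2] / [7];  Q = [1, 3] / [2]
  Insert 8 (step 4): P = [1, 2, 8] / [7];  Q = [1, 3, 4] / [2]
  Insert 4 (step 5): P = [1, 2, 4] / [7, 8];  Q = [1, 3, 4] / [2, 5]
  Insert 3 (step 6): P = [1, 2, 3] / [4, 8] / [7];  Q = [1, 3, 4] / [2, 5] / [6]
  Insert 5 (step 7): P = [1, 2, 3, 5] / [4, 8] / [7];  Q = [1, 3, 4, 7] / [2, 5] / [6]
  Insert 6 (step 8): P = [1, 2, 3, 5, 6] / [4, 8] / [7];  Q = [1, 3, 4, 7, 8] / [2, 5] / [6]
Final shape: (5, 2, 1).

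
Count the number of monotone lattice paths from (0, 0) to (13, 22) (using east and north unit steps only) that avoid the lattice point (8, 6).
Number of paths = 1415229753

Total paths from (0, 0) to (13, 22): C(35, 13) = 1476337800. Paths through (8, 6): (paths (0, 0) → (8, 6)) × (paths (8, 6) → (13, 22)) = C(14, 8) · C(21, 5) = 3003 · 20349 = 61108047. Avoidance count = 1476337800 − 61108047 = 1415229753.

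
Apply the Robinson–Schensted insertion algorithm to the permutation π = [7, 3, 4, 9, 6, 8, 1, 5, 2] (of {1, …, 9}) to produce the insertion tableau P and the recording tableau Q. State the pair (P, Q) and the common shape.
P = [1, 2, 5, 8] / [3, 4] / [6, 9] / [7];  Q = [1, 3, 4, 6] / [2, 5] / [7, 8] / [9];  common shape = (4, 2, 2, 1)

Row-insert the values π_1, π_2, … into P one at a time, bumping the leftmost entry strictly greater than the inserted value down to the next row. The recording tableau Q records, in position (i, j), the step at which that cell was added to P.
  Insert 7 (step 1): P = [7];  Q = [1]
  Insert 3 (step 2): P = [3] / [7];  Q = [1] / [2]
  Insert 4 (step 3): P = [3, 4] / [7];  Q = [1, 3] / [2]
  Insert 9 (step 4): P = [3, 4, 9] / [7];  Q = [1, 3, 4] / [2]
  Insert 6 (step 5): P = [3, 4, 6] / [7, 9];  Q = [1, 3, 4] / [2, 5]
  Insert 8 (step 6): P = [3, 4, 6, 8] / [7, 9];  Q = [1, 3, 4, 6] / [2, 5]
  Insert 1 (step 7): P = [1, 4, 6, 8] / [3, 9] / [7];  Q = [1, 3, 4, 6] / [2, 5] / [7]
  Insert 5 (step 8): P = [1, 4, 5, 8] / [3, 6] / [7, 9];  Q = [1, 3, 4, 6] / [2, 5] / [7, 8]
  Insert 2 (step 9): P = [1, 2, 5, 8] / [3, 4] / [6, 9] / [7];  Q = [1, 3, 4, 6] / [2, 5] / [7, 8] / [9]
Final shape: (4, 2, 2, 1).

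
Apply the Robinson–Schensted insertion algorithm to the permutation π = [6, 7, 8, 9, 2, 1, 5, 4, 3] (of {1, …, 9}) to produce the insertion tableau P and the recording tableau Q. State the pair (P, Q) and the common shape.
P = [1, 3, 8, 9] / [2, 4] / [5, 7] / [6];  Q = [1, 2, 3, 4] / [5, 7] / [6, 8] / [9];  common shape = (4, 2, 2, 1)

Row-insert the values π_1, π_2, … into P one at a time, bumping the leftmost entry strictly greater than the inserted value down to the next row. The recording tableau Q records, in position (i, j), the step at which that cell was added to P.
  Insert 6 (step 1): P = [6];  Q = [1]
  Insert 7 (step 2): P = [6, 7];  Q = [1, 2]
  Insert 8 (step 3): P = [6, 7, 8];  Q = [1, 2, 3]
  Insert 9 (step 4): P = [6, 7, 8, 9];  Q = [1, 2, 3, 4]
  Insert 2 (step 5): P = [2, 7, 8, 9] / [6];  Q = [1, 2, 3, 4] / [5]
  Insert 1 (step 6): P = [1, 7, 8, 9] / [2] / [6];  Q = [1, 2, 3, 4] / [5] / [6]
  Insert 5 (step 7): P = [1, 5, 8, 9] / [2, 7] / [6];  Q = [1, 2, 3, 4] / [5, 7] / [6]
  Insert 4 (step 8): P = [1, 4, 8, 9] / [2, 5] / [6, 7];  Q = [1, 2, 3, 4] / [5, 7] / [6, 8]
  Insert 3 (step 9): P = [1, 3, 8, 9] / [2, 4] / [5, 7] / [6];  Q = [1, 2, 3, 4] / [5, 7] / [6, 8] / [9]
Final shape: (4, 2, 2, 1).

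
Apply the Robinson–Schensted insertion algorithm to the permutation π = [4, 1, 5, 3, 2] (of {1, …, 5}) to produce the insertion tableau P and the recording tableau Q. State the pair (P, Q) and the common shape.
P = [1, 2] / [3, 5] / [4];  Q = [1, 3] / [2, 4] / [5];  common shape = (2, 2, 1)

Row-insert the values π_1, π_2, … into P one at a time, bumping the leftmost entry strictly greater than the inserted value down to the next row. The recording tableau Q records, in position (i, j), the step at which that cell was added to P.
  Insert 4 (step 1): P = [4];  Q = [1]
  Insert 1 (step 2): P = [1] / [4];  Q = [1] / [2]
  Insert 5 (step 3): P = [1, 5] / [4];  Q = [1, 3] / [2]
  Insert 3 (step 4): P = [1, 3] / [4, 5];  Q = [1, 3] / [2, 4]
  Insert 2 (step 5): P = [1, 2] / [3, 5] / [4];  Q = [1, 3] / [2, 4] / [5]
Final shape: (2, 2, 1).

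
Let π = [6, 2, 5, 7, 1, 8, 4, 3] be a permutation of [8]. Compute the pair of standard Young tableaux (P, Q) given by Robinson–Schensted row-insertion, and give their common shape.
P = [1, 3, 7, 8] / [2, 4] / [5] / [6];  Q = [1, 3, 4, 6] / [2, 7] / [5] / [8];  common shape = (4, 2, 1, 1)

Row-insert the values π_1, π_2, … into P one at a time, bumping the leftmost entry strictly greater than the inserted value down to the next row. The recording tableau Q records, in position (i, j), the step at which that cell was added to P.
  Insert 6 (step 1): P = [6];  Q = [1]
  Insert 2 (step 2): P = [2] / [6];  Q = [1] / [2]
  Insert 5 (step 3): P = [2, 5] / [6];  Q = [1, 3] / [2]
  Insert 7 (step 4): P = [2, 5, 7] / [6];  Q = [1, 3, 4] / [2]
  Insert 1 (step 5): P = [1, 5, 7] / [2] / [6];  Q = [1, 3, 4] / [2] / [5]
  Insert 8 (step 6): P = [1, 5, 7, 8] / [2] / [6];  Q = [1, 3, 4, 6] / [2] / [5]
  Insert 4 (step 7): P = [1, 4, 7, 8] / [2, 5] / [6];  Q = [1, 3, 4, 6] / [2, 7] / [5]
  Insert 3 (step 8): P = [1, 3, 7, 8] / [2, 4] / [5] / [6];  Q = [1, 3, 4, 6] / [2, 7] / [5] / [8]
Final shape: (4, 2, 1, 1).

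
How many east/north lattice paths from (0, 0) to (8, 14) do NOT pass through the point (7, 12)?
Number of paths = 168606

Total paths from (0, 0) to (8, 14): C(22, 8) = 319770. Paths through (7, 12): (paths (0, 0) → (7, 12)) × (paths (7, 12) → (8, 14)) = C(19, 7) · C(3, 1) = 50388 · 3 = 151164. Avoidance count = 319770 − 151164 = 168606.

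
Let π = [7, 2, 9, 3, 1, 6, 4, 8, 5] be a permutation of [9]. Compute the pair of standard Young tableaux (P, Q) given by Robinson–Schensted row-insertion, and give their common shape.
P = [1, 3, 4, 5] / [2, 6, 8] / [7, 9];  Q = [1, 3, 6, 8] / [2, 4, 9] / [5, 7];  common shape = (4, 3, 2)

Row-insert the values π_1, π_2, … into P one at a time, bumping the leftmost entry strictly greater than the inserted value down to the next row. The recording tableau Q records, in position (i, j), the step at which that cell was added to P.
  Insert 7 (step 1): P = [7];  Q = [1]
  Insert 2 (step 2): P = [2] / [7];  Q = [1] / [2]
  Insert 9 (step 3): P = [2, 9] / [7];  Q = [1, 3] / [2]
  Insert 3 (step 4): P = [2, 3] / [7, 9];  Q = [1, 3] / [2, 4]
  Insert 1 (step 5): P = [1, 3] / [2, 9] / [7];  Q = [1, 3] / [2, 4] / [5]
  Insert 6 (step 6): P = [1, 3, 6] / [2, 9] / [7];  Q = [1, 3, 6] / [2, 4] / [5]
  Insert 4 (step 7): P = [1, 3, 4] / [2, 6] / [7, 9];  Q = [1, 3, 6] / [2, 4] / [5, 7]
  Insert 8 (step 8): P = [1, 3, 4, 8] / [2, 6] / [7, 9];  Q = [1, 3, 6, 8] / [2, 4] / [5, 7]
  Insert 5 (step 9): P = [1, 3, 4, 5] / [2, 6, 8] / [7, 9];  Q = [1, 3, 6, 8] / [2, 4, 9] / [5, 7]
Final shape: (4, 3, 2).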